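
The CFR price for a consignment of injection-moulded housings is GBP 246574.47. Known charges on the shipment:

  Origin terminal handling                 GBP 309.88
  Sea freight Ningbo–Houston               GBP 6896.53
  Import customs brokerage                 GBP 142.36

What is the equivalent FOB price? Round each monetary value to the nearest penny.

Not relevant to the conversion: origin terminal — on the seller under both CFR and FOB; already in the CFR price and stays in the FOB price. brokerage — on the buyer under both terms; not part of either seller's price.
From CFR to FOB, the seller no longer bears: freight.
FOB price = 246574.47 − 6896.53 = 239677.94

FOB price: GBP 239677.94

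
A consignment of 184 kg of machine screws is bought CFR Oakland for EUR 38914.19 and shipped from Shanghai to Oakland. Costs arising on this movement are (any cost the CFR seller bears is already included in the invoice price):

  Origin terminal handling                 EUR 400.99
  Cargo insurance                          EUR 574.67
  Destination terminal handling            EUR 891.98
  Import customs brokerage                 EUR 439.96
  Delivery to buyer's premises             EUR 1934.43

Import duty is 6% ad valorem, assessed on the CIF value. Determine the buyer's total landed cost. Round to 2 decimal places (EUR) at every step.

Total landed cost: EUR 45124.56

CFR: the seller pays costs through ocean freight to the destination port, but not insurance.
Already in the invoice (seller's account under CFR): origin terminal — exclude.
CIF value = CFR price + insurance = 38914.19 + 574.67 = 39488.86
Import duty = 39488.86 × 6% = 2369.33
Buyer bears: insurance 574.67 + destination terminal 891.98 + brokerage 439.96 + delivery 1934.43 + duty 2369.33 = 6210.37
Landed cost = invoice 38914.19 + 6210.37 = 45124.56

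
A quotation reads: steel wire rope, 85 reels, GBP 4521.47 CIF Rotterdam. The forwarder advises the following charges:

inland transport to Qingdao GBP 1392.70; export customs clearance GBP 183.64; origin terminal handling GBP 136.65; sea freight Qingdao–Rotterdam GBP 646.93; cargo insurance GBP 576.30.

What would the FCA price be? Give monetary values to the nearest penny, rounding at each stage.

Not relevant to the conversion: inland to port, export clearance — on the seller under both CIF and FCA; already in the CIF price and stays in the FCA price.
From CIF to FCA, the seller no longer bears: origin terminal, freight, insurance.
FCA price = 4521.47 − 136.65 − 646.93 − 576.30 = 3161.59

FCA price: GBP 3161.59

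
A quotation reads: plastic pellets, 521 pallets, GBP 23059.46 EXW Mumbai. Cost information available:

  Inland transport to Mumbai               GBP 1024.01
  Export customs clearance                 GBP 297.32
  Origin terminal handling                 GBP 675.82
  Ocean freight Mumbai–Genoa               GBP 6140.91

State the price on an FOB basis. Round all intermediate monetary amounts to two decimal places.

FOB price: GBP 25056.61

Not relevant to the conversion: freight — on the buyer under both terms; not part of either seller's price.
From EXW to FOB, the seller additionally bears: inland to port, export clearance, origin terminal.
FOB price = 23059.46 + 1024.01 + 297.32 + 675.82 = 25056.61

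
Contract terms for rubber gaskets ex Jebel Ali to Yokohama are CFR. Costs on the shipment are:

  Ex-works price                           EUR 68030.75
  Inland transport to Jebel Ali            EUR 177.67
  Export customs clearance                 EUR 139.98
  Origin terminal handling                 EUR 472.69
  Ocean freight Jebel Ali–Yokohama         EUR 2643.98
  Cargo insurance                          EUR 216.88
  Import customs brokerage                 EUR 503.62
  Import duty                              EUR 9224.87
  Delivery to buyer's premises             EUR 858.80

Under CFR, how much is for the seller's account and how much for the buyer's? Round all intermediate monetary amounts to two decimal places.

Seller: EUR 71465.07; buyer: EUR 10804.17

CFR: the seller pays costs through ocean freight to the destination port, but not insurance.
Seller's account: goods 68030.75 + inland to port 177.67 + export clearance 139.98 + origin terminal 472.69 + freight 2643.98 = 71465.07
Buyer's account: insurance 216.88 + brokerage 503.62 + duty 9224.87 + delivery 858.80 = 10804.17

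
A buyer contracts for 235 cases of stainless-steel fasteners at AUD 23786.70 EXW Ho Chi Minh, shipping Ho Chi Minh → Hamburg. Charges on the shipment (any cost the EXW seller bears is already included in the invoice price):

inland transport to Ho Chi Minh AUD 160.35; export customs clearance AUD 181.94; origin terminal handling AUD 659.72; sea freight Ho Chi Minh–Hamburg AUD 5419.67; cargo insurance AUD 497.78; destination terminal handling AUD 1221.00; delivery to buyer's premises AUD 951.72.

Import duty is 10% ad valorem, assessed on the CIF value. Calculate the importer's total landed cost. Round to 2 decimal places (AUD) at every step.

Total landed cost: AUD 35949.50

EXW: the seller makes goods available at their premises; the buyer bears all onward costs.
CIF value = EXW price + inland to port + export clearance + origin terminal + freight + insurance = 23786.70 + 160.35 + 181.94 + 659.72 + 5419.67 + 497.78 = 30706.16
Import duty = 30706.16 × 10% = 3070.62
Buyer bears: inland to port 160.35 + export clearance 181.94 + origin terminal 659.72 + freight 5419.67 + insurance 497.78 + destination terminal 1221.00 + delivery 951.72 + duty 3070.62 = 12162.80
Landed cost = invoice 23786.70 + 12162.80 = 35949.50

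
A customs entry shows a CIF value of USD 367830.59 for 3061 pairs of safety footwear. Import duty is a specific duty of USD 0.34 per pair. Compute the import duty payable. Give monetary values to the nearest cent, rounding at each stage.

Import duty = 3061 × 0.34 = 1040.74

Import duty: USD 1040.74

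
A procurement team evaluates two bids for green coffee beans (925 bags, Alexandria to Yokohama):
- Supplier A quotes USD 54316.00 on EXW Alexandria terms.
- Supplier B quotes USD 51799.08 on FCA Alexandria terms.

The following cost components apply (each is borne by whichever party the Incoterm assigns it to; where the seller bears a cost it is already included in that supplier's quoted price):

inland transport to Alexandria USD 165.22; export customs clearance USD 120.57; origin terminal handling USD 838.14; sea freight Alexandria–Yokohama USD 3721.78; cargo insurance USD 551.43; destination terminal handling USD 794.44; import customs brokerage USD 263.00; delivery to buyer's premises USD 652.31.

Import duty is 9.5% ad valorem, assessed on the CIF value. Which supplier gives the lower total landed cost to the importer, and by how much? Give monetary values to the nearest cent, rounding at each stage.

Supplier B is cheaper by USD 3068.97

Supplier A (EXW):
CIF value = EXW price + inland to port + export clearance + origin terminal + freight + insurance = 54316.00 + 165.22 + 120.57 + 838.14 + 3721.78 + 551.43 = 59713.14
Import duty = 59713.14 × 9.5% = 5672.75
Buyer bears (A): 165.22 + 120.57 + 838.14 + 3721.78 + 551.43 + 794.44 + 263.00 + 652.31 = 7106.89
Landed cost (A) = invoice 54316.00 + 7106.89 + duty 5672.75 = 67095.64
Supplier B (FCA):
CIF value = FCA price + origin terminal + freight + insurance = 51799.08 + 838.14 + 3721.78 + 551.43 = 56910.43
Import duty = 56910.43 × 9.5% = 5406.49
Buyer bears (B): 838.14 + 3721.78 + 551.43 + 794.44 + 263.00 + 652.31 = 6821.10
Landed cost (B) = invoice 51799.08 + 6821.10 + duty 5406.49 = 64026.67
Difference = |67095.64 − 64026.67| = 3068.97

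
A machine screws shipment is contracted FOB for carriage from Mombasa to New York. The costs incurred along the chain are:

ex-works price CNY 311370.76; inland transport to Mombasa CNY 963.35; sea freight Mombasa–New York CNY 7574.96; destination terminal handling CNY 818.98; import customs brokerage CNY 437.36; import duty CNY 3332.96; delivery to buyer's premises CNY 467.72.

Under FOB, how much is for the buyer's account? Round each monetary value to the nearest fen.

Buyer's account: CNY 12631.98

FOB: the seller bears costs until goods are on board at the origin port; the buyer bears freight, insurance and all costs thereafter.
Seller's account: goods 311370.76 + inland to port 963.35 = 312334.11
Buyer's account: freight 7574.96 + destination terminal 818.98 + brokerage 437.36 + duty 3332.96 + delivery 467.72 = 12631.98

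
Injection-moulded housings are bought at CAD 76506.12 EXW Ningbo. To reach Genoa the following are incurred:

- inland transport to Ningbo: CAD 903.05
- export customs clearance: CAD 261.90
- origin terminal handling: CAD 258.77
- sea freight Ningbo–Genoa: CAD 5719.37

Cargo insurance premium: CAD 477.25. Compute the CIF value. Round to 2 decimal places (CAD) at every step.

CIF = EXW price + pre-shipment costs + freight + insurance
CIF = 76506.12 + 903.05 + 261.90 + 258.77 + 5719.37 + 477.25 = 84126.46

CIF value: CAD 84126.46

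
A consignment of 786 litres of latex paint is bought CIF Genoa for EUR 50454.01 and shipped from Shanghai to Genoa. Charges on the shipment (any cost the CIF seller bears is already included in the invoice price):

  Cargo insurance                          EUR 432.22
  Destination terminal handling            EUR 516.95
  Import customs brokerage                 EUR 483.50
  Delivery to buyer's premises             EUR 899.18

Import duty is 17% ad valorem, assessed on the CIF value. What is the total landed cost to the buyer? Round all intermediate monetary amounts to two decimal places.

CIF: the seller pays costs through ocean freight and marine insurance to the destination port.
Already in the invoice (seller's account under CIF): insurance — exclude.
The CIF price already equals the CIF value: 50454.01
Import duty = 50454.01 × 17% = 8577.18
Buyer bears: destination terminal 516.95 + brokerage 483.50 + delivery 899.18 + duty 8577.18 = 10476.81
Landed cost = invoice 50454.01 + 10476.81 = 60930.82

Total landed cost: EUR 60930.82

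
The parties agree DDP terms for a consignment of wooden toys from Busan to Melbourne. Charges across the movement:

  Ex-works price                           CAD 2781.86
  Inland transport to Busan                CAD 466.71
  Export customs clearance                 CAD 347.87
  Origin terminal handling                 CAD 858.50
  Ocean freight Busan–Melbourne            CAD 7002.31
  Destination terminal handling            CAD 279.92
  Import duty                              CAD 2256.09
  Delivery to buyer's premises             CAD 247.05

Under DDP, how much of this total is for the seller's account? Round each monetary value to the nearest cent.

DDP: the seller bears all costs including import duty.
Seller's account: goods 2781.86 + inland to port 466.71 + export clearance 347.87 + origin terminal 858.50 + freight 7002.31 + destination terminal 279.92 + duty 2256.09 + delivery 247.05 = 14240.31
Buyer's account: 0.00

Seller's account: CAD 14240.31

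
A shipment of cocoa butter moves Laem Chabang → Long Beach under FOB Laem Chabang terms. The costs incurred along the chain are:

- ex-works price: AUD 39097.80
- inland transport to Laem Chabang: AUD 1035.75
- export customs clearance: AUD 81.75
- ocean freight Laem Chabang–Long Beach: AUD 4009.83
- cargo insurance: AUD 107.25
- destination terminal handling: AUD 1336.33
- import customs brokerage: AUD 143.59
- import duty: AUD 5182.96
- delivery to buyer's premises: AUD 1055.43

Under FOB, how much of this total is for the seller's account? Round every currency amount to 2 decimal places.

Seller's account: AUD 40215.30

FOB: the seller bears costs until goods are on board at the origin port; the buyer bears freight, insurance and all costs thereafter.
Seller's account: goods 39097.80 + inland to port 1035.75 + export clearance 81.75 = 40215.30
Buyer's account: freight 4009.83 + insurance 107.25 + destination terminal 1336.33 + brokerage 143.59 + duty 5182.96 + delivery 1055.43 = 11835.39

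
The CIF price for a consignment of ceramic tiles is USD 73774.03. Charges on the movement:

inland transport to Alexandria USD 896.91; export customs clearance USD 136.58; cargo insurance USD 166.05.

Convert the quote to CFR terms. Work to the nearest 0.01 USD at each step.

CFR price: USD 73607.98

Not relevant to the conversion: export clearance, inland to port — on the seller under both CIF and CFR; already in the CIF price and stays in the CFR price.
From CIF to CFR, the seller no longer bears: insurance.
CFR price = 73774.03 − 166.05 = 73607.98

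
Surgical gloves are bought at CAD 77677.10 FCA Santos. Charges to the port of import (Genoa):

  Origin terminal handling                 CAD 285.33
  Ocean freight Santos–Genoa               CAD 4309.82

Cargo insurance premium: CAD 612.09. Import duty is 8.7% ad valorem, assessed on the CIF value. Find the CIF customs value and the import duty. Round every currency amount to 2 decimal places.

CIF value: CAD 82884.34; import duty: CAD 7210.94

CIF = FCA price + pre-shipment costs + freight + insurance
CIF = 77677.10 + 285.33 + 4309.82 + 612.09 = 82884.34
Import duty = 82884.34 × 8.7% = 7210.94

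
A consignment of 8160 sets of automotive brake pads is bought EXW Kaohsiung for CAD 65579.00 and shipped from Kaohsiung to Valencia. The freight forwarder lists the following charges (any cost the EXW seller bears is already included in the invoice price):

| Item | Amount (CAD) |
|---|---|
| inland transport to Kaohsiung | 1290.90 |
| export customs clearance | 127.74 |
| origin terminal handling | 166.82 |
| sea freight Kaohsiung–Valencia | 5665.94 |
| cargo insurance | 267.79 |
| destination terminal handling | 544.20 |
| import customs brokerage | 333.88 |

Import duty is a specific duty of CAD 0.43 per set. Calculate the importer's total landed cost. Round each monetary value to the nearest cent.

Total landed cost: CAD 77485.07

EXW: the seller makes goods available at their premises; the buyer bears all onward costs.
CIF value = EXW price + inland to port + export clearance + origin terminal + freight + insurance = 65579.00 + 1290.90 + 127.74 + 166.82 + 5665.94 + 267.79 = 73098.19
Import duty = 8160 × 0.43 = 3508.80
Buyer bears: inland to port 1290.90 + export clearance 127.74 + origin terminal 166.82 + freight 5665.94 + insurance 267.79 + destination terminal 544.20 + brokerage 333.88 + duty 3508.80 = 11906.07
Landed cost = invoice 65579.00 + 11906.07 = 77485.07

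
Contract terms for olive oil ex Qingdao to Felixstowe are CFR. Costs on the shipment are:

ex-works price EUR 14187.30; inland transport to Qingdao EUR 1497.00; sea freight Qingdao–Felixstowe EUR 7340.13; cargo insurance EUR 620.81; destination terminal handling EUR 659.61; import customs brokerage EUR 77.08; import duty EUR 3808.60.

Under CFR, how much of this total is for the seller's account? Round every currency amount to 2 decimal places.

Seller's account: EUR 23024.43

CFR: the seller pays costs through ocean freight to the destination port, but not insurance.
Seller's account: goods 14187.30 + inland to port 1497.00 + freight 7340.13 = 23024.43
Buyer's account: insurance 620.81 + destination terminal 659.61 + brokerage 77.08 + duty 3808.60 = 5166.10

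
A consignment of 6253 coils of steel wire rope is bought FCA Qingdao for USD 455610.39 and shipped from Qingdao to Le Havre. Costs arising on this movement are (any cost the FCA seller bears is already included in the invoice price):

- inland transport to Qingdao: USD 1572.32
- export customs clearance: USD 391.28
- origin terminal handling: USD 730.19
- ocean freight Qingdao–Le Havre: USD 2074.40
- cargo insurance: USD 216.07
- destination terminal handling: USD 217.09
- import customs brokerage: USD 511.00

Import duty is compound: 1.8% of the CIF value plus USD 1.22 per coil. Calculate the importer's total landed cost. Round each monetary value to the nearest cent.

Total landed cost: USD 475243.16

FCA: the seller delivers export-cleared goods to the carrier; the buyer bears costs from that point.
Already in the invoice (seller's account under FCA): inland to port, export clearance — exclude.
CIF value = FCA price + origin terminal + freight + insurance = 455610.39 + 730.19 + 2074.40 + 216.07 = 458631.05
Ad valorem component: 458631.05 × 1.8% = 8255.36
Specific component: 6253 × 1.22 = 7628.66
Import duty = 8255.36 + 7628.66 = 15884.02
Buyer bears: origin terminal 730.19 + freight 2074.40 + insurance 216.07 + destination terminal 217.09 + brokerage 511.00 + duty 15884.02 = 19632.77
Landed cost = invoice 455610.39 + 19632.77 = 475243.16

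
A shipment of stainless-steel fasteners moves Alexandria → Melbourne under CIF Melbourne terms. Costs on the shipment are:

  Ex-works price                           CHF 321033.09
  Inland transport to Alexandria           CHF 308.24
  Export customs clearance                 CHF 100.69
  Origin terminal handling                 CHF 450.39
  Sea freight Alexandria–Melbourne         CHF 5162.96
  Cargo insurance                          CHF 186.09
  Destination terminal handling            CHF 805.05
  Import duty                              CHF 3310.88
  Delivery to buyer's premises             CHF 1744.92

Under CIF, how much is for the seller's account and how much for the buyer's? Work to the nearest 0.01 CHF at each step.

Seller: CHF 327241.46; buyer: CHF 5860.85

CIF: the seller pays costs through ocean freight and marine insurance to the destination port.
Seller's account: goods 321033.09 + inland to port 308.24 + export clearance 100.69 + origin terminal 450.39 + freight 5162.96 + insurance 186.09 = 327241.46
Buyer's account: destination terminal 805.05 + duty 3310.88 + delivery 1744.92 = 5860.85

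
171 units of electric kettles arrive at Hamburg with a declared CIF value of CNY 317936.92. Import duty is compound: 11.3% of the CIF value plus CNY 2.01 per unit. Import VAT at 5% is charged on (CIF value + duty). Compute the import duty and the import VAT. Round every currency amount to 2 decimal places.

Ad valorem component: 317936.92 × 11.3% = 35926.87
Specific component: 171 × 2.01 = 343.71
Import duty = 35926.87 + 343.71 = 36270.58
VAT base = CIF + duty = 317936.92 + 36270.58 = 354207.50
Import VAT = 354207.50 × 5% = 17710.38

Import duty: CNY 36270.58; import VAT: CNY 17710.38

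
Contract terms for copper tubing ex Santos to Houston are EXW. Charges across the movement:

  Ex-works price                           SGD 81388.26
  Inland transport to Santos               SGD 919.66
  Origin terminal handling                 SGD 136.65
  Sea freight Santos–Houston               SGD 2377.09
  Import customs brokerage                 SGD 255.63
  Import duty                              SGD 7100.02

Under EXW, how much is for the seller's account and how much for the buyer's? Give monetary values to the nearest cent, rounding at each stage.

Seller: SGD 81388.26; buyer: SGD 10789.05

EXW: the seller makes goods available at their premises; the buyer bears all onward costs.
Seller's account: goods 81388.26 = 81388.26
Buyer's account: inland to port 919.66 + origin terminal 136.65 + freight 2377.09 + brokerage 255.63 + duty 7100.02 = 10789.05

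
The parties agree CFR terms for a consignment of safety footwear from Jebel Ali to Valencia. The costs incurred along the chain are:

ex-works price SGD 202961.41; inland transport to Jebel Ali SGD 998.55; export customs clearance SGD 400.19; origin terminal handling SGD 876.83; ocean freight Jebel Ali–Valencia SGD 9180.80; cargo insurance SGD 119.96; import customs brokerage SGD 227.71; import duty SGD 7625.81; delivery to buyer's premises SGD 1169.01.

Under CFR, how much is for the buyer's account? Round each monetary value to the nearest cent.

Buyer's account: SGD 9142.49

CFR: the seller pays costs through ocean freight to the destination port, but not insurance.
Seller's account: goods 202961.41 + inland to port 998.55 + export clearance 400.19 + origin terminal 876.83 + freight 9180.80 = 214417.78
Buyer's account: insurance 119.96 + brokerage 227.71 + duty 7625.81 + delivery 1169.01 = 9142.49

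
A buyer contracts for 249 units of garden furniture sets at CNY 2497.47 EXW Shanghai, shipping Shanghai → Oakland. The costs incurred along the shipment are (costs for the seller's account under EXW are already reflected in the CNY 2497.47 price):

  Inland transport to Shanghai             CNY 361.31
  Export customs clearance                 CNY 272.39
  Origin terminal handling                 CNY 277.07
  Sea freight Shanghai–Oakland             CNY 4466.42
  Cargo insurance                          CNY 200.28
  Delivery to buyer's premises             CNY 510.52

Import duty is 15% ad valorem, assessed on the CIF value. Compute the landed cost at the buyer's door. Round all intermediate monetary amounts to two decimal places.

EXW: the seller makes goods available at their premises; the buyer bears all onward costs.
CIF value = EXW price + inland to port + export clearance + origin terminal + freight + insurance = 2497.47 + 361.31 + 272.39 + 277.07 + 4466.42 + 200.28 = 8074.94
Import duty = 8074.94 × 15% = 1211.24
Buyer bears: inland to port 361.31 + export clearance 272.39 + origin terminal 277.07 + freight 4466.42 + insurance 200.28 + delivery 510.52 + duty 1211.24 = 7299.23
Landed cost = invoice 2497.47 + 7299.23 = 9796.70

Total landed cost: CNY 9796.70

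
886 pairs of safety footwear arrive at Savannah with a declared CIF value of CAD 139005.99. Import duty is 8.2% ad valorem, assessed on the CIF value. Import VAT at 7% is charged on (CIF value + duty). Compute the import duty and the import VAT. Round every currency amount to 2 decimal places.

Import duty = 139005.99 × 8.2% = 11398.49
VAT base = CIF + duty = 139005.99 + 11398.49 = 150404.48
Import VAT = 150404.48 × 7% = 10528.31

Import duty: CAD 11398.49; import VAT: CAD 10528.31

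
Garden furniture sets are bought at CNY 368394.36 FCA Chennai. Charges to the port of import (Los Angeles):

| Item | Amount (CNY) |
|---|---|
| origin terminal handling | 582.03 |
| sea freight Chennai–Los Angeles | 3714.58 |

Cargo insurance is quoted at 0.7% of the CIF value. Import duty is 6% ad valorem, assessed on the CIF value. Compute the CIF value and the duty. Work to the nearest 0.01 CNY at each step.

Let C be the CIF value. C = FCA price + pre-shipment costs + freight + 0.7% × C
C − 0.7% × C = 368394.36 + 582.03 + 3714.58
0.993 × C = 372690.97
C = 372690.97 / 0.993 = 375318.20
Insurance premium = 0.7% × 375318.20 = 2627.23
Import duty = 375318.20 × 6% = 22519.09

CIF value: CNY 375318.20; import duty: CNY 22519.09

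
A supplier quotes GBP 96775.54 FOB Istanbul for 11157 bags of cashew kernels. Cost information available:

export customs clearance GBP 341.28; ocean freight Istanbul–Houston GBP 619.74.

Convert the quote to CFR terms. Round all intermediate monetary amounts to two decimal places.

CFR price: GBP 97395.28

Not relevant to the conversion: export clearance — on the seller under both FOB and CFR; already in the FOB price and stays in the CFR price.
From FOB to CFR, the seller additionally bears: freight.
CFR price = 96775.54 + 619.74 = 97395.28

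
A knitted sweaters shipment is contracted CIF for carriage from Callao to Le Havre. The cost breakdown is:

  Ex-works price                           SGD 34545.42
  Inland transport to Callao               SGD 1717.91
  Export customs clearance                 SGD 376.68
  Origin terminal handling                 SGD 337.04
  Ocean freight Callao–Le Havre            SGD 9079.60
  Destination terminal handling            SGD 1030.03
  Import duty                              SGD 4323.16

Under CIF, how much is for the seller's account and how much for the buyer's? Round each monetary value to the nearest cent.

Seller: SGD 46056.65; buyer: SGD 5353.19

CIF: the seller pays costs through ocean freight and marine insurance to the destination port.
Seller's account: goods 34545.42 + inland to port 1717.91 + export clearance 376.68 + origin terminal 337.04 + freight 9079.60 = 46056.65
Buyer's account: destination terminal 1030.03 + duty 4323.16 = 5353.19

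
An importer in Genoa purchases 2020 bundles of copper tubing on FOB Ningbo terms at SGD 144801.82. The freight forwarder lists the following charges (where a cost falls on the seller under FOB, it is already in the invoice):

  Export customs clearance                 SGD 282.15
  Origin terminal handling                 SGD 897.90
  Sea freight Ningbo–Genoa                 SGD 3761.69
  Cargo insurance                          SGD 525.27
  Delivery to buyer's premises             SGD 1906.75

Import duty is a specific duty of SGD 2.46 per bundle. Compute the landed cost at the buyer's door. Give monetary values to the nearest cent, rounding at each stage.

Total landed cost: SGD 155964.73

FOB: the seller bears costs until goods are on board at the origin port; the buyer bears freight, insurance and all costs thereafter.
Already in the invoice (seller's account under FOB): export clearance, origin terminal — exclude.
CIF value = FOB price + freight + insurance = 144801.82 + 3761.69 + 525.27 = 149088.78
Import duty = 2020 × 2.46 = 4969.20
Buyer bears: freight 3761.69 + insurance 525.27 + delivery 1906.75 + duty 4969.20 = 11162.91
Landed cost = invoice 144801.82 + 11162.91 = 155964.73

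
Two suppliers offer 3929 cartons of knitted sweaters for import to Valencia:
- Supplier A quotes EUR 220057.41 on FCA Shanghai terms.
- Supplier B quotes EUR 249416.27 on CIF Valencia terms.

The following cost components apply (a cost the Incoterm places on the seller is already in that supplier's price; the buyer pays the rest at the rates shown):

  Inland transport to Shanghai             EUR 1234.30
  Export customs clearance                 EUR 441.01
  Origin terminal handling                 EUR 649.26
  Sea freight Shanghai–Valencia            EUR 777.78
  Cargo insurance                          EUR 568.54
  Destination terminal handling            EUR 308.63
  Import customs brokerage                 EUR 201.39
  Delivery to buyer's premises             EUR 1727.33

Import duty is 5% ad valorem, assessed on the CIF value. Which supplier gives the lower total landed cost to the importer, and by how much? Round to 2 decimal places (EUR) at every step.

Supplier A is cheaper by EUR 28731.44

Supplier A (FCA):
CIF value = FCA price + origin terminal + freight + insurance = 220057.41 + 649.26 + 777.78 + 568.54 = 222052.99
Import duty = 222052.99 × 5% = 11102.65
Buyer bears (A): 649.26 + 777.78 + 568.54 + 308.63 + 201.39 + 1727.33 = 4232.93
Landed cost (A) = invoice 220057.41 + 4232.93 + duty 11102.65 = 235392.99
Supplier B (CIF):
The CIF price already equals the CIF value: 249416.27
Import duty = 249416.27 × 5% = 12470.81
Buyer bears (B): 308.63 + 201.39 + 1727.33 = 2237.35
Landed cost (B) = invoice 249416.27 + 2237.35 + duty 12470.81 = 264124.43
Difference = |235392.99 − 264124.43| = 28731.44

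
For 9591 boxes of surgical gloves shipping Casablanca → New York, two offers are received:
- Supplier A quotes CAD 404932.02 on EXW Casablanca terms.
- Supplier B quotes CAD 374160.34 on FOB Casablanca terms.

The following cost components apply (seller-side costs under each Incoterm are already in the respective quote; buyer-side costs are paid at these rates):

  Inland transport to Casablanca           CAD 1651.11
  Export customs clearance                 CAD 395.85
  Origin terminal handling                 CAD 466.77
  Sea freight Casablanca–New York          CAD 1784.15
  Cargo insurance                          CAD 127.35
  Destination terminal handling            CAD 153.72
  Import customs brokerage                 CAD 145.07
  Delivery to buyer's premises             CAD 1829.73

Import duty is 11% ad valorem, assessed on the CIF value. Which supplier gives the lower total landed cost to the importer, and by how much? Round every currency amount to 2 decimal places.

Supplier B is cheaper by CAD 36946.81

Supplier A (EXW):
CIF value = EXW price + inland to port + export clearance + origin terminal + freight + insurance = 404932.02 + 1651.11 + 395.85 + 466.77 + 1784.15 + 127.35 = 409357.25
Import duty = 409357.25 × 11% = 45029.30
Buyer bears (A): 1651.11 + 395.85 + 466.77 + 1784.15 + 127.35 + 153.72 + 145.07 + 1829.73 = 6553.75
Landed cost (A) = invoice 404932.02 + 6553.75 + duty 45029.30 = 456515.07
Supplier B (FOB):
CIF value = FOB price + freight + insurance = 374160.34 + 1784.15 + 127.35 = 376071.84
Import duty = 376071.84 × 11% = 41367.90
Buyer bears (B): 1784.15 + 127.35 + 153.72 + 145.07 + 1829.73 = 4040.02
Landed cost (B) = invoice 374160.34 + 4040.02 + duty 41367.90 = 419568.26
Difference = |456515.07 − 419568.26| = 36946.81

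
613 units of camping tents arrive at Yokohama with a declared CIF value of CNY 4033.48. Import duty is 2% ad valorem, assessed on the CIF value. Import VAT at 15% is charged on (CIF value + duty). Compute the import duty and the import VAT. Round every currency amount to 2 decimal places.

Import duty: CNY 80.67; import VAT: CNY 617.12

Import duty = 4033.48 × 2% = 80.67
VAT base = CIF + duty = 4033.48 + 80.67 = 4114.15
Import VAT = 4114.15 × 15% = 617.12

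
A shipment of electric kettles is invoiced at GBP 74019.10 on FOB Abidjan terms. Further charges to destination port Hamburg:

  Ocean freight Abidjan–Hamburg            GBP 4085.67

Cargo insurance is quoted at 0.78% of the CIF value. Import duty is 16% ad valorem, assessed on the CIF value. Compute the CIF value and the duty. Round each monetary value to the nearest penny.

CIF value: GBP 78718.78; import duty: GBP 12595.00

Let C be the CIF value. C = FOB price + freight + 0.78% × C
C − 0.78% × C = 74019.10 + 4085.67
0.9922 × C = 78104.77
C = 78104.77 / 0.9922 = 78718.78
Insurance premium = 0.78% × 78718.78 = 614.01
Import duty = 78718.78 × 16% = 12595.00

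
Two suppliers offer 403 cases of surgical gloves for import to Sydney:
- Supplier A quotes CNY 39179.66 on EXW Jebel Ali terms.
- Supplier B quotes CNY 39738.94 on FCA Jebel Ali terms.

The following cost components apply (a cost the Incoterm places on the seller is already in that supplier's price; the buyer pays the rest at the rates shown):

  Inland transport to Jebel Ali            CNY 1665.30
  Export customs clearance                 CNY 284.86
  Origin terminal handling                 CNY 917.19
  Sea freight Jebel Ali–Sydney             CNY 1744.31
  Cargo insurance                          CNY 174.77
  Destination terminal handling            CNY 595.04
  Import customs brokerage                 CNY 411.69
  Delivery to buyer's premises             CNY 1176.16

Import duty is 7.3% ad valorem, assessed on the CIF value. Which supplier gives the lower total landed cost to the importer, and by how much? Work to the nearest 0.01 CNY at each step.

Supplier B is cheaper by CNY 1492.41

Supplier A (EXW):
CIF value = EXW price + inland to port + export clearance + origin terminal + freight + insurance = 39179.66 + 1665.30 + 284.86 + 917.19 + 1744.31 + 174.77 = 43966.09
Import duty = 43966.09 × 7.3% = 3209.52
Buyer bears (A): 1665.30 + 284.86 + 917.19 + 1744.31 + 174.77 + 595.04 + 411.69 + 1176.16 = 6969.32
Landed cost (A) = invoice 39179.66 + 6969.32 + duty 3209.52 = 49358.50
Supplier B (FCA):
CIF value = FCA price + origin terminal + freight + insurance = 39738.94 + 917.19 + 1744.31 + 174.77 = 42575.21
Import duty = 42575.21 × 7.3% = 3107.99
Buyer bears (B): 917.19 + 1744.31 + 174.77 + 595.04 + 411.69 + 1176.16 = 5019.16
Landed cost (B) = invoice 39738.94 + 5019.16 + duty 3107.99 = 47866.09
Difference = |49358.50 − 47866.09| = 1492.41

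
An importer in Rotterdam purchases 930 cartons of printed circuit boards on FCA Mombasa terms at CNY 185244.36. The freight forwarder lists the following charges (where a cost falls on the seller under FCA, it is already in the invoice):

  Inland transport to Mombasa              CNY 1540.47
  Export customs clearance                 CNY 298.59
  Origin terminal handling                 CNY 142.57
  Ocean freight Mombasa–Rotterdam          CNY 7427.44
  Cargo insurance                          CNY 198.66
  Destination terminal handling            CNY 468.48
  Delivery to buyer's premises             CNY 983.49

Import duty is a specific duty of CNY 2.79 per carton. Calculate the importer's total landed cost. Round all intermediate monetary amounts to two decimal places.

FCA: the seller delivers export-cleared goods to the carrier; the buyer bears costs from that point.
Already in the invoice (seller's account under FCA): inland to port, export clearance — exclude.
CIF value = FCA price + origin terminal + freight + insurance = 185244.36 + 142.57 + 7427.44 + 198.66 = 193013.03
Import duty = 930 × 2.79 = 2594.70
Buyer bears: origin terminal 142.57 + freight 7427.44 + insurance 198.66 + destination terminal 468.48 + delivery 983.49 + duty 2594.70 = 11815.34
Landed cost = invoice 185244.36 + 11815.34 = 197059.70

Total landed cost: CNY 197059.70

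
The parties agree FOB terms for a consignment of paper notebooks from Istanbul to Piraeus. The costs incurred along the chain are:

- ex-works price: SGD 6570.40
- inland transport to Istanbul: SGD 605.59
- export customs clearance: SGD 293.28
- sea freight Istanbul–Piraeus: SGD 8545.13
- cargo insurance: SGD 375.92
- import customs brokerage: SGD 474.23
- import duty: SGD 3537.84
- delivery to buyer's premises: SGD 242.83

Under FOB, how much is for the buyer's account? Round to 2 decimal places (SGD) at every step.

Buyer's account: SGD 13175.95

FOB: the seller bears costs until goods are on board at the origin port; the buyer bears freight, insurance and all costs thereafter.
Seller's account: goods 6570.40 + inland to port 605.59 + export clearance 293.28 = 7469.27
Buyer's account: freight 8545.13 + insurance 375.92 + brokerage 474.23 + duty 3537.84 + delivery 242.83 = 13175.95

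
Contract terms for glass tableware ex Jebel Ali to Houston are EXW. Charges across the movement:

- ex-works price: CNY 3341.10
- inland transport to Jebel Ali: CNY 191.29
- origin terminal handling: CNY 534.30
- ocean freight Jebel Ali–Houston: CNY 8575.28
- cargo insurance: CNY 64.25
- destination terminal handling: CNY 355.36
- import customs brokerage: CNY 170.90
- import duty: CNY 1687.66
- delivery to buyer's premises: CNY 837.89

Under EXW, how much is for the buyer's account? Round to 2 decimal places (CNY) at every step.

EXW: the seller makes goods available at their premises; the buyer bears all onward costs.
Seller's account: goods 3341.10 = 3341.10
Buyer's account: inland to port 191.29 + origin terminal 534.30 + freight 8575.28 + insurance 64.25 + destination terminal 355.36 + brokerage 170.90 + duty 1687.66 + delivery 837.89 = 12416.93

Buyer's account: CNY 12416.93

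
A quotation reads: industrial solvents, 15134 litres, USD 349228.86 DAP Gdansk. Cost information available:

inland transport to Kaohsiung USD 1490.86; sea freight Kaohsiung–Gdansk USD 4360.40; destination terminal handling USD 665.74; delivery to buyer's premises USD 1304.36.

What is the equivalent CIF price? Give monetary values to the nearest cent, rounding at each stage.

CIF price: USD 347258.76

Not relevant to the conversion: inland to port, freight — on the seller under both DAP and CIF; already in the DAP price and stays in the CIF price.
From DAP to CIF, the seller no longer bears: destination terminal, delivery.
CIF price = 349228.86 − 665.74 − 1304.36 = 347258.76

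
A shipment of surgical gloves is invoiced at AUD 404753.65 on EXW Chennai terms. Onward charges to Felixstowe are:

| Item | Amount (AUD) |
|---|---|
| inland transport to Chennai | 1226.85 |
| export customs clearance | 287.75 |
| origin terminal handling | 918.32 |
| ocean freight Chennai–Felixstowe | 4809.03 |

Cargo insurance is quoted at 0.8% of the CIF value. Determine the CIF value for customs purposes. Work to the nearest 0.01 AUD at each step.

CIF value: AUD 415318.15

Let C be the CIF value. C = EXW price + pre-shipment costs + freight + 0.8% × C
C − 0.8% × C = 404753.65 + 1226.85 + 287.75 + 918.32 + 4809.03
0.992 × C = 411995.60
C = 411995.60 / 0.992 = 415318.15
Insurance premium = 0.8% × 415318.15 = 3322.55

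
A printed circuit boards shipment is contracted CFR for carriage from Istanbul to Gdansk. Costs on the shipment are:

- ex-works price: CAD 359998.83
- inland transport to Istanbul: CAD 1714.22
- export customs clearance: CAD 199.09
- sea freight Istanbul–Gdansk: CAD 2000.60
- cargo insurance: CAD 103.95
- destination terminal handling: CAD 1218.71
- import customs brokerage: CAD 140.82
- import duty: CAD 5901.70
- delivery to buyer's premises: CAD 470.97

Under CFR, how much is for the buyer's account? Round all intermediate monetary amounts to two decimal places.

CFR: the seller pays costs through ocean freight to the destination port, but not insurance.
Seller's account: goods 359998.83 + inland to port 1714.22 + export clearance 199.09 + freight 2000.60 = 363912.74
Buyer's account: insurance 103.95 + destination terminal 1218.71 + brokerage 140.82 + duty 5901.70 + delivery 470.97 = 7836.15

Buyer's account: CAD 7836.15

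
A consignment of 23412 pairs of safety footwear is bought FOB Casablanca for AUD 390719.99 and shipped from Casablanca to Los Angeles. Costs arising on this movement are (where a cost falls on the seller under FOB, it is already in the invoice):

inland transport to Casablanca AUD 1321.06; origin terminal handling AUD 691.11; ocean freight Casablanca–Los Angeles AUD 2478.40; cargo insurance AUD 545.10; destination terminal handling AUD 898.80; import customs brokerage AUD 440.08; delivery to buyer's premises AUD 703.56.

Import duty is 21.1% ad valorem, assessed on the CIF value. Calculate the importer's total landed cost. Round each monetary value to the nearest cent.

FOB: the seller bears costs until goods are on board at the origin port; the buyer bears freight, insurance and all costs thereafter.
Already in the invoice (seller's account under FOB): inland to port, origin terminal — exclude.
CIF value = FOB price + freight + insurance = 390719.99 + 2478.40 + 545.10 = 393743.49
Import duty = 393743.49 × 21.1% = 83079.88
Buyer bears: freight 2478.40 + insurance 545.10 + destination terminal 898.80 + brokerage 440.08 + delivery 703.56 + duty 83079.88 = 88145.82
Landed cost = invoice 390719.99 + 88145.82 = 478865.81

Total landed cost: AUD 478865.81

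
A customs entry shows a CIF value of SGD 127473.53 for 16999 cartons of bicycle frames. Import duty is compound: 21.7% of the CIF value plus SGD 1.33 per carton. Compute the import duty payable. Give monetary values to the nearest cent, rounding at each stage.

Ad valorem component: 127473.53 × 21.7% = 27661.76
Specific component: 16999 × 1.33 = 22608.67
Import duty = 27661.76 + 22608.67 = 50270.43

Import duty: SGD 50270.43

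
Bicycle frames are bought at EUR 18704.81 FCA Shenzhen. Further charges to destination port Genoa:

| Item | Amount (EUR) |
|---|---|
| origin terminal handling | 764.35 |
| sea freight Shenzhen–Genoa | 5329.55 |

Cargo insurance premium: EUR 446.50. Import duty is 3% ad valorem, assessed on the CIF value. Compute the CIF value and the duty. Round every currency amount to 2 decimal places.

CIF = FCA price + pre-shipment costs + freight + insurance
CIF = 18704.81 + 764.35 + 5329.55 + 446.50 = 25245.21
Import duty = 25245.21 × 3% = 757.36

CIF value: EUR 25245.21; import duty: EUR 757.36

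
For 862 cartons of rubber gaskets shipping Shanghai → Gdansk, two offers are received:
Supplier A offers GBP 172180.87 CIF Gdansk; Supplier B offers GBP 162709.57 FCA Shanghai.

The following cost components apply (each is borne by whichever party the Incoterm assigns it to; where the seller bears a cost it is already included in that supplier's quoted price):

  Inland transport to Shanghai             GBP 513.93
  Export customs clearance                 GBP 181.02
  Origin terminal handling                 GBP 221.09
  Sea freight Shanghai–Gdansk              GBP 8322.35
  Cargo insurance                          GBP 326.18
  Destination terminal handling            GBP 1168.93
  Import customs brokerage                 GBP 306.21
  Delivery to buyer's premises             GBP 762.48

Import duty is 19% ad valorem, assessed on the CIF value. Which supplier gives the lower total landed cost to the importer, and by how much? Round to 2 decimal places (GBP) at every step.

Supplier A (CIF):
The CIF price already equals the CIF value: 172180.87
Import duty = 172180.87 × 19% = 32714.37
Buyer bears (A): 1168.93 + 306.21 + 762.48 = 2237.62
Landed cost (A) = invoice 172180.87 + 2237.62 + duty 32714.37 = 207132.86
Supplier B (FCA):
CIF value = FCA price + origin terminal + freight + insurance = 162709.57 + 221.09 + 8322.35 + 326.18 = 171579.19
Import duty = 171579.19 × 19% = 32600.05
Buyer bears (B): 221.09 + 8322.35 + 326.18 + 1168.93 + 306.21 + 762.48 = 11107.24
Landed cost (B) = invoice 162709.57 + 11107.24 + duty 32600.05 = 206416.86
Difference = |207132.86 − 206416.86| = 716.00

Supplier B is cheaper by GBP 716.00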